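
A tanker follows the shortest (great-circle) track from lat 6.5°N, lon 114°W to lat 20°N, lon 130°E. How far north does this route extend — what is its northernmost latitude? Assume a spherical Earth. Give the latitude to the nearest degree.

≈ 25°N

The great circle lies in the plane with unit normal n̂ = (p₁ × p₂)/|p₁ × p₂|.
Here n̂_z ≈ -0.903; the vertex latitude is φ_max = arccos|n̂_z| ≈ 25.4°.
Check via Clairaut: cos φ_max = |cos φ₁| · sin C = cos(6.5°)·sin(65.4°) ≈ 0.903, again giving ≈ 25.4°.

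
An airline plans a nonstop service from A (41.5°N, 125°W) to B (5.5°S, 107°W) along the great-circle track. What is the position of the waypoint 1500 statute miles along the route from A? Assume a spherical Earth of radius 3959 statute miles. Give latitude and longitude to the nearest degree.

≈ (21°N, 116°W)

The haversine formula gives a central angle δ ≈ 0.869 rad (49.8°) between the endpoints. The total great-circle distance is δ·R ≈ 0.869 × 3959 ≈ 3441 mi, so the target fraction is f = 1500/3441 ≈ 0.436.
Interpolate at f ≈ 0.436 with slerp weights a = sin((1−f)δ)/sin δ ≈ 0.616, b = sin(fδ)/sin δ ≈ 0.484.
p = a·p₁ + b·p₂ ≈ (-0.406, -0.839, 0.362); φ = arcsin(p_z) ≈ 21.23°, λ = atan2(p_y, p_x) ≈ -115.80°.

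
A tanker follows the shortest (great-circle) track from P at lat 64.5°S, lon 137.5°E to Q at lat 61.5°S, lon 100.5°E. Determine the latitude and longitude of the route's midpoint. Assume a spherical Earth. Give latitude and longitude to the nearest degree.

≈ lat 64°S, lon 118°E

Write both endpoints as unit vectors p₁, p₂ with components (cos φ cos λ, cos φ sin λ, sin φ).
The central angle between the endpoints is δ = arccos(p₁·p₂) ≈ 0.293 rad (16.8°).
Interpolate at f = 1/2 with slerp weights a = sin((1−f)δ)/sin δ ≈ 0.505, b = sin(fδ)/sin δ ≈ 0.505.
p = a·p₁ + b·p₂ ≈ (-0.204, 0.384, -0.900); φ = arcsin(p_z) ≈ -64.21°, λ = atan2(p_y, p_x) ≈ 118.01°.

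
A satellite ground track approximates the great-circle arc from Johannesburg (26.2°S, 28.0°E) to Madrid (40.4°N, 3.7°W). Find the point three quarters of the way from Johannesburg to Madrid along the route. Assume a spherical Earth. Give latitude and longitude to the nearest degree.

Convert each endpoint to a unit vector on the sphere (x = cos φ cos λ, y = cos φ sin λ, z = sin φ).
The central angle between the endpoints is δ = arccos(p₁·p₂) ≈ 1.271 rad (72.8°).
Interpolate at f = 3/4 with slerp weights a = sin((1−f)δ)/sin δ ≈ 0.327, b = sin(fδ)/sin δ ≈ 0.853.
p = a·p₁ + b·p₂ ≈ (0.908, 0.096, 0.409); φ = arcsin(p_z) ≈ 24.12°, λ = atan2(p_y, p_x) ≈ 6.03°.

≈ (24°N, 6°E)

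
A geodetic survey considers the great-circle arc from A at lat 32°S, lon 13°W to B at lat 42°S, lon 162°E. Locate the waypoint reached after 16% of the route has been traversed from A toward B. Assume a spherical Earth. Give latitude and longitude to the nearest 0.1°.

Convert each endpoint to a unit vector on the sphere (x = cos φ cos λ, y = cos φ sin λ, z = sin φ).
The central angle between the endpoints is δ = arccos(p₁·p₂) ≈ 1.848 rad (105.9°).
Interpolate at f = 0.16 with slerp weights a = sin((1−f)δ)/sin δ ≈ 1.039, b = sin(fδ)/sin δ ≈ 0.303.
p = a·p₁ + b·p₂ ≈ (0.645, -0.129, -0.753); φ = arcsin(p_z) ≈ -48.89°, λ = atan2(p_y, p_x) ≈ -11.29°.

≈ lat 48.9°S, lon 11.3°W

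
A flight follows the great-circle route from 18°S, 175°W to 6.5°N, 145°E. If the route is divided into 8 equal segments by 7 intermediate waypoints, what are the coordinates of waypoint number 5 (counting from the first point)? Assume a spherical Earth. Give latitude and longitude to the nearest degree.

≈ 3°S, 160°E

Convert each endpoint to a unit vector on the sphere (x = cos φ cos λ, y = cos φ sin λ, z = sin φ).
The central angle between the endpoints is δ = arccos(p₁·p₂) ≈ 0.811 rad (46.5°).
Interpolate at f = 5/8 with slerp weights a = sin((1−f)δ)/sin δ ≈ 0.413, b = sin(fδ)/sin δ ≈ 0.670.
p = a·p₁ + b·p₂ ≈ (-0.936, 0.347, -0.052); φ = arcsin(p_z) ≈ -2.97°, λ = atan2(p_y, p_x) ≈ 159.65°.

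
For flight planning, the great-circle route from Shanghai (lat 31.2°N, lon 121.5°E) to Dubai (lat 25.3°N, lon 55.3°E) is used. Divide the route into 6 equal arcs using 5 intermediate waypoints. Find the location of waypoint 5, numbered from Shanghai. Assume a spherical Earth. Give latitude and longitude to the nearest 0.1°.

≈ lat 28.6°N, lon 65.5°E

The haversine formula gives a central angle δ ≈ 1.008 rad (57.8°) between the endpoints.
Interpolate at f = 5/6 with slerp weights a = sin((1−f)δ)/sin δ ≈ 0.198, b = sin(fδ)/sin δ ≈ 0.880.
p = a·p₁ + b·p₂ ≈ (0.365, 0.799, 0.479); φ = arcsin(p_z) ≈ 28.60°, λ = atan2(p_y, p_x) ≈ 65.45°.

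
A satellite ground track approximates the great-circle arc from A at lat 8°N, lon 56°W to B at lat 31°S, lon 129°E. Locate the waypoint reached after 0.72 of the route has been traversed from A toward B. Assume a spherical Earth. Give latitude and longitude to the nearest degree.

≈ lat 72°S, lon 158°E

Write both endpoints as unit vectors p₁, p₂ with components (cos φ cos λ, cos φ sin λ, sin φ).
The central angle between the endpoints is δ = arccos(p₁·p₂) ≈ 2.732 rad (156.5°).
Interpolate at f = 0.72 with slerp weights a = sin((1−f)δ)/sin δ ≈ 1.739, b = sin(fδ)/sin δ ≈ 2.316.
p = a·p₁ + b·p₂ ≈ (-0.287, 0.116, -0.951); φ = arcsin(p_z) ≈ -72.00°, λ = atan2(p_y, p_x) ≈ 158.05°.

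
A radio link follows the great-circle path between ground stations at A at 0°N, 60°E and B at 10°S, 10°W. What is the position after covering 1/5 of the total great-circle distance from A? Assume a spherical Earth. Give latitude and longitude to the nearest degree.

≈ 3°S, 46°E

Write both endpoints as unit vectors p₁, p₂ with components (cos φ cos λ, cos φ sin λ, sin φ).
The central angle between the endpoints is δ = arccos(p₁·p₂) ≈ 1.227 rad (70.3°).
Interpolate at f = 1/5 with slerp weights a = sin((1−f)δ)/sin δ ≈ 0.883, b = sin(fδ)/sin δ ≈ 0.258.
p = a·p₁ + b·p₂ ≈ (0.692, 0.721, -0.045); φ = arcsin(p_z) ≈ -2.57°, λ = atan2(p_y, p_x) ≈ 46.17°.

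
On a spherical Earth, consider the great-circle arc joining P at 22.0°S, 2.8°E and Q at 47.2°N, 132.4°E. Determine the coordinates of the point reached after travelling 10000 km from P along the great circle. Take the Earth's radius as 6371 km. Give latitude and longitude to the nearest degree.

Write both endpoints as unit vectors p₁, p₂ with components (cos φ cos λ, cos φ sin λ, sin φ).
The central angle between the endpoints is δ = arccos(p₁·p₂) ≈ 2.314 rad (132.6°). The total great-circle distance is δ·R ≈ 2.314 × 6371 ≈ 14740 km, so the target fraction is f = 10000/14740 ≈ 0.678.
Interpolate at f ≈ 0.678 with slerp weights a = sin((1−f)δ)/sin δ ≈ 0.920, b = sin(fδ)/sin δ ≈ 1.358.
p = a·p₁ + b·p₂ ≈ (0.230, 0.723, 0.652); φ = arcsin(p_z) ≈ 40.67°, λ = atan2(p_y, p_x) ≈ 72.38°.

≈ 41°N, 72°E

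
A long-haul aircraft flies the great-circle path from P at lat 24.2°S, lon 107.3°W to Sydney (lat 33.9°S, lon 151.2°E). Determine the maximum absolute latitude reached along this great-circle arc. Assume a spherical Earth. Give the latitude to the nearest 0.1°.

The great circle lies in the plane with unit normal n̂ = (p₁ × p₂)/|p₁ × p₂|.
Here n̂_z ≈ -0.744; the vertex latitude is φ_max = arccos|n̂_z| ≈ 41.9°.
Check via Clairaut: cos φ_max = |cos φ₁| · sin C = cos(24.2°)·sin(125.3°) ≈ 0.744, again giving ≈ 41.9°.

≈ 41.9°S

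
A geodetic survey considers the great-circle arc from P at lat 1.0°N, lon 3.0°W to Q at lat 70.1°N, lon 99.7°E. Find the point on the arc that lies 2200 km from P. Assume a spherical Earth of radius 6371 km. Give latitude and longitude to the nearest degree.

≈ lat 20°N, lon 4°E

From cos δ = sin φ₁ sin φ₂ + cos φ₁ cos φ₂ cos Δλ, the central angle is δ ≈ 1.629 rad (93.3°). The total great-circle distance is δ·R ≈ 1.629 × 6371 ≈ 10380 km, so the target fraction is f = 2200/10380 ≈ 0.212.
Interpolate at f ≈ 0.212 with slerp weights a = sin((1−f)δ)/sin δ ≈ 0.961, b = sin(fδ)/sin δ ≈ 0.339.
p = a·p₁ + b·p₂ ≈ (0.940, 0.063, 0.336); φ = arcsin(p_z) ≈ 19.61°, λ = atan2(p_y, p_x) ≈ 3.86°.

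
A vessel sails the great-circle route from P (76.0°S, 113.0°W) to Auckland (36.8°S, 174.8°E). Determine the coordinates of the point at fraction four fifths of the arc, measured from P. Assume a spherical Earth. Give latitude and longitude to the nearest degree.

≈ (46°S, 179°E)

From cos δ = sin φ₁ sin φ₂ + cos φ₁ cos φ₂ cos Δλ, the central angle is δ ≈ 0.876 rad (50.2°).
Interpolate at f = 4/5 with slerp weights a = sin((1−f)δ)/sin δ ≈ 0.227, b = sin(fδ)/sin δ ≈ 0.839.
p = a·p₁ + b·p₂ ≈ (-0.691, 0.010, -0.723); φ = arcsin(p_z) ≈ -46.30°, λ = atan2(p_y, p_x) ≈ 179.14°.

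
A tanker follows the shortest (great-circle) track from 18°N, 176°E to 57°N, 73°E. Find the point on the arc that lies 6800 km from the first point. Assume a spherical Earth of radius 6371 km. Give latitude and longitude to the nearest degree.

Write both endpoints as unit vectors p₁, p₂ with components (cos φ cos λ, cos φ sin λ, sin φ).
The central angle between the endpoints is δ = arccos(p₁·p₂) ≈ 1.428 rad (81.8°). The total great-circle distance is δ·R ≈ 1.428 × 6371 ≈ 9096 km, so the target fraction is f = 6800/9096 ≈ 0.748.
Interpolate at f ≈ 0.748 with slerp weights a = sin((1−f)δ)/sin δ ≈ 0.356, b = sin(fδ)/sin δ ≈ 0.885.
p = a·p₁ + b·p₂ ≈ (-0.197, 0.485, 0.852); φ = arcsin(p_z) ≈ 58.46°, λ = atan2(p_y, p_x) ≈ 112.13°.

≈ 58°N, 112°E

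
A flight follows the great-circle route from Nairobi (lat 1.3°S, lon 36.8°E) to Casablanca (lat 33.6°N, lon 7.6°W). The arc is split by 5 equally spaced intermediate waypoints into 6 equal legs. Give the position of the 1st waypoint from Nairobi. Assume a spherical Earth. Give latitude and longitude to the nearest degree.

Convert each endpoint to a unit vector on the sphere (x = cos φ cos λ, y = cos φ sin λ, z = sin φ).
The central angle between the endpoints is δ = arccos(p₁·p₂) ≈ 0.949 rad (54.4°).
Interpolate at f = 1/6 with slerp weights a = sin((1−f)δ)/sin δ ≈ 0.875, b = sin(fδ)/sin δ ≈ 0.194.
p = a·p₁ + b·p₂ ≈ (0.860, 0.502, 0.087); φ = arcsin(p_z) ≈ 5.01°, λ = atan2(p_y, p_x) ≈ 30.29°.

≈ lat 5°N, lon 30°E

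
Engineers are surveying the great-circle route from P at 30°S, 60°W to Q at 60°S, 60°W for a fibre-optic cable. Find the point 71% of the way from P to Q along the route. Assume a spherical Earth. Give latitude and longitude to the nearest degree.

Convert each endpoint to a unit vector on the sphere (x = cos φ cos λ, y = cos φ sin λ, z = sin φ).
The central angle between the endpoints is δ = arccos(p₁·p₂) ≈ 0.524 rad (30.0°).
Interpolate at f = 0.71 with slerp weights a = sin((1−f)δ)/sin δ ≈ 0.303, b = sin(fδ)/sin δ ≈ 0.727.
p = a·p₁ + b·p₂ ≈ (0.313, -0.541, -0.780); φ = arcsin(p_z) ≈ -51.30°, λ = atan2(p_y, p_x) ≈ -60.00°.

≈ 51°S, 60°W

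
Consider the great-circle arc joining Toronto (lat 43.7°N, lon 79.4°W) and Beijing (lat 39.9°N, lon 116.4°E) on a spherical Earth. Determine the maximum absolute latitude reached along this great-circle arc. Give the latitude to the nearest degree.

The great circle lies in the plane with unit normal n̂ = (p₁ × p₂)/|p₁ × p₂|.
Here n̂_z ≈ -0.152; the vertex latitude is φ_max = arccos|n̂_z| ≈ 81.3°.
Check via Clairaut: cos φ_max = |cos φ₁| · sin C = cos(43.7°)·sin(12.1°) ≈ 0.152, again giving ≈ 81.3°.

≈ 81°N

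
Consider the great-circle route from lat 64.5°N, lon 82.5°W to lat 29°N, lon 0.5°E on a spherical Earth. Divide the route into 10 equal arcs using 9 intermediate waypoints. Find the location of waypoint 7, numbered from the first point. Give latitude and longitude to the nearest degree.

≈ lat 44°N, lon 12°W

Write both endpoints as unit vectors p₁, p₂ with components (cos φ cos λ, cos φ sin λ, sin φ).
The central angle between the endpoints is δ = arccos(p₁·p₂) ≈ 1.066 rad (61.1°).
Interpolate at f = 7/10 with slerp weights a = sin((1−f)δ)/sin δ ≈ 0.359, b = sin(fδ)/sin δ ≈ 0.776.
p = a·p₁ + b·p₂ ≈ (0.699, -0.147, 0.700); φ = arcsin(p_z) ≈ 44.45°, λ = atan2(p_y, p_x) ≈ -11.92°.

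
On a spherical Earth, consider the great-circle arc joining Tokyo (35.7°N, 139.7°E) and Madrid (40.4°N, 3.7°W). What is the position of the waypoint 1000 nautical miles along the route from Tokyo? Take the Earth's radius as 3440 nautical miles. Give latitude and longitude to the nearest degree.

Write both endpoints as unit vectors p₁, p₂ with components (cos φ cos λ, cos φ sin λ, sin φ).
The central angle between the endpoints is δ = arccos(p₁·p₂) ≈ 1.689 rad (96.8°). The total great-circle distance is δ·R ≈ 1.689 × 3440 ≈ 5811 nmi, so the target fraction is f = 1000/5811 ≈ 0.172.
Interpolate at f ≈ 0.172 with slerp weights a = sin((1−f)δ)/sin δ ≈ 0.992, b = sin(fδ)/sin δ ≈ 0.289.
p = a·p₁ + b·p₂ ≈ (-0.395, 0.507, 0.766); φ = arcsin(p_z) ≈ 50.00°, λ = atan2(p_y, p_x) ≈ 127.93°.

≈ (50°N, 128°E)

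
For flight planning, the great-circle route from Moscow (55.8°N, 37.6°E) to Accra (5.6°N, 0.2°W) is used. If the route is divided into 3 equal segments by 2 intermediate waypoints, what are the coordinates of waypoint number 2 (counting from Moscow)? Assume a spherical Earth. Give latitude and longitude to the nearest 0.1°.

≈ 23.3°N, 8.2°E

Write both endpoints as unit vectors p₁, p₂ with components (cos φ cos λ, cos φ sin λ, sin φ).
The central angle between the endpoints is δ = arccos(p₁·p₂) ≈ 1.021 rad (58.5°).
Interpolate at f = 2/3 with slerp weights a = sin((1−f)δ)/sin δ ≈ 0.391, b = sin(fδ)/sin δ ≈ 0.738.
p = a·p₁ + b·p₂ ≈ (0.909, 0.132, 0.396); φ = arcsin(p_z) ≈ 23.32°, λ = atan2(p_y, p_x) ≈ 8.24°.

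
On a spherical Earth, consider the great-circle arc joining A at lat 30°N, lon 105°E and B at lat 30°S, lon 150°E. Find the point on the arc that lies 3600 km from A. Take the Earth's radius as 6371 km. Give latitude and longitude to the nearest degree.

The haversine formula gives a central angle δ ≈ 1.287 rad (73.7°) between the endpoints. The total great-circle distance is δ·R ≈ 1.287 × 6371 ≈ 8197 km, so the target fraction is f = 3600/8197 ≈ 0.439.
Interpolate at f ≈ 0.439 with slerp weights a = sin((1−f)δ)/sin δ ≈ 0.688, b = sin(fδ)/sin δ ≈ 0.558.
p = a·p₁ + b·p₂ ≈ (-0.573, 0.817, 0.065); φ = arcsin(p_z) ≈ 3.74°, λ = atan2(p_y, p_x) ≈ 125.02°.

≈ lat 4°N, lon 125°E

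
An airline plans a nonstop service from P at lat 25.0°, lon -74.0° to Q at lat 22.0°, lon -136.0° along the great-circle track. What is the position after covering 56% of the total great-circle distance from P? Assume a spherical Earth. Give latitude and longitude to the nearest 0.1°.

≈ lat 26.7°, lon -109.2°

From cos δ = sin φ₁ sin φ₂ + cos φ₁ cos φ₂ cos Δλ, the central angle is δ ≈ 0.985 rad (56.4°).
Interpolate at f = 0.56 with slerp weights a = sin((1−f)δ)/sin δ ≈ 0.504, b = sin(fδ)/sin δ ≈ 0.629.
p = a·p₁ + b·p₂ ≈ (-0.294, -0.844, 0.449); φ = arcsin(p_z) ≈ 26.65°, λ = atan2(p_y, p_x) ≈ -109.18°.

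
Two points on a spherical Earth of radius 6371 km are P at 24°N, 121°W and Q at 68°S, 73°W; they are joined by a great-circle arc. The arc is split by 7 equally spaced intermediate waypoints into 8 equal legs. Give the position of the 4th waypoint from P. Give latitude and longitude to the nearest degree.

The haversine formula gives a central angle δ ≈ 1.719 rad (98.5°) between the endpoints.
Interpolate at f = 4/8 with slerp weights a = sin((1−f)δ)/sin δ ≈ 0.766, b = sin(fδ)/sin δ ≈ 0.766.
p = a·p₁ + b·p₂ ≈ (-0.277, -0.874, -0.399); φ = arcsin(p_z) ≈ -23.50°, λ = atan2(p_y, p_x) ≈ -107.55°.

≈ 23°S, 108°W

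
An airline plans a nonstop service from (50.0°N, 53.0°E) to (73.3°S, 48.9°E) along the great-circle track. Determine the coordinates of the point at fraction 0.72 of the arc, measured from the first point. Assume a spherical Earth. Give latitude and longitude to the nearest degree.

≈ (39°S, 51°E)

From cos δ = sin φ₁ sin φ₂ + cos φ₁ cos φ₂ cos Δλ, the central angle is δ ≈ 2.153 rad (123.3°).
Interpolate at f = 0.72 with slerp weights a = sin((1−f)δ)/sin δ ≈ 0.678, b = sin(fδ)/sin δ ≈ 1.197.
p = a·p₁ + b·p₂ ≈ (0.489, 0.607, -0.626); φ = arcsin(p_z) ≈ -38.79°, λ = atan2(p_y, p_x) ≈ 51.19°.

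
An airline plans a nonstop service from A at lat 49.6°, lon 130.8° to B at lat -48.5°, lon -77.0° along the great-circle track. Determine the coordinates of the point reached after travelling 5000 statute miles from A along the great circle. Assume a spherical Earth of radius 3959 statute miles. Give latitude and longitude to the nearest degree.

≈ lat 9°, lon -156°

Convert each endpoint to a unit vector on the sphere (x = cos φ cos λ, y = cos φ sin λ, z = sin φ).
The central angle between the endpoints is δ = arccos(p₁·p₂) ≈ 2.825 rad (161.9°). The total great-circle distance is δ·R ≈ 2.825 × 3959 ≈ 11183 mi, so the target fraction is f = 5000/11183 ≈ 0.447.
Interpolate at f ≈ 0.447 with slerp weights a = sin((1−f)δ)/sin δ ≈ 3.210, b = sin(fδ)/sin δ ≈ 3.059.
p = a·p₁ + b·p₂ ≈ (-0.903, -0.400, 0.153); φ = arcsin(p_z) ≈ 8.82°, λ = atan2(p_y, p_x) ≈ -156.11°.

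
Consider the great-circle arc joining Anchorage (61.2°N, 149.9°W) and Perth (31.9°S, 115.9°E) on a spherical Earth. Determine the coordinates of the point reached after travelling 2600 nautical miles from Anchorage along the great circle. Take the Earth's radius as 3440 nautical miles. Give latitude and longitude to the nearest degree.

≈ 34°N, 156°E

The haversine formula gives a central angle δ ≈ 2.086 rad (119.5°) between the endpoints. The total great-circle distance is δ·R ≈ 2.086 × 3440 ≈ 7177 nmi, so the target fraction is f = 2600/7177 ≈ 0.362.
Interpolate at f ≈ 0.362 with slerp weights a = sin((1−f)δ)/sin δ ≈ 1.116, b = sin(fδ)/sin δ ≈ 0.788.
p = a·p₁ + b·p₂ ≈ (-0.758, 0.332, 0.562); φ = arcsin(p_z) ≈ 34.17°, λ = atan2(p_y, p_x) ≈ 156.32°.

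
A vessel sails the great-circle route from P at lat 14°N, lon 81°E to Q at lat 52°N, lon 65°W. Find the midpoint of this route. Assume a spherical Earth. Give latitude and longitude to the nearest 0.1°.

≈ lat 60.8°N, lon 44.2°E

The haversine formula gives a central angle δ ≈ 1.880 rad (107.7°) between the endpoints.
Interpolate at f = 1/2 with slerp weights a = sin((1−f)δ)/sin δ ≈ 0.848, b = sin(fδ)/sin δ ≈ 0.848.
p = a·p₁ + b·p₂ ≈ (0.349, 0.339, 0.873); φ = arcsin(p_z) ≈ 60.85°, λ = atan2(p_y, p_x) ≈ 44.18°.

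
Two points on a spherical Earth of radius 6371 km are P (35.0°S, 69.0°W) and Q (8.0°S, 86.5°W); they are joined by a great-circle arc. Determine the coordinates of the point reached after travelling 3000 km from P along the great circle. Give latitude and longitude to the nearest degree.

Convert each endpoint to a unit vector on the sphere (x = cos φ cos λ, y = cos φ sin λ, z = sin φ).
The central angle between the endpoints is δ = arccos(p₁·p₂) ≈ 0.548 rad (31.4°). The total great-circle distance is δ·R ≈ 0.548 × 6371 ≈ 3493 km, so the target fraction is f = 3000/3493 ≈ 0.859.
Interpolate at f ≈ 0.859 with slerp weights a = sin((1−f)δ)/sin δ ≈ 0.148, b = sin(fδ)/sin δ ≈ 0.871.
p = a·p₁ + b·p₂ ≈ (0.096, -0.974, -0.206); φ = arcsin(p_z) ≈ -11.90°, λ = atan2(p_y, p_x) ≈ -84.36°.

≈ (12°S, 84°W)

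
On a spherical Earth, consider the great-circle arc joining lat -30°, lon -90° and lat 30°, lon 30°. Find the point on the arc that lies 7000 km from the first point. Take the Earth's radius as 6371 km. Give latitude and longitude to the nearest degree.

Convert each endpoint to a unit vector on the sphere (x = cos φ cos λ, y = cos φ sin λ, z = sin φ).
The central angle between the endpoints is δ = arccos(p₁·p₂) ≈ 2.246 rad (128.7°). The total great-circle distance is δ·R ≈ 2.246 × 6371 ≈ 14309 km, so the target fraction is f = 7000/14309 ≈ 0.489.
Interpolate at f ≈ 0.489 with slerp weights a = sin((1−f)δ)/sin δ ≈ 1.168, b = sin(fδ)/sin δ ≈ 1.141.
p = a·p₁ + b·p₂ ≈ (0.856, -0.517, -0.013); φ = arcsin(p_z) ≈ -0.77°, λ = atan2(p_y, p_x) ≈ -31.16°.

≈ lat -1°, lon -31°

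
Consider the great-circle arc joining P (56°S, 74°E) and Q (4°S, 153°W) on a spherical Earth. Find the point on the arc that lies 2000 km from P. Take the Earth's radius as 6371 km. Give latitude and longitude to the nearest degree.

Convert each endpoint to a unit vector on the sphere (x = cos φ cos λ, y = cos φ sin λ, z = sin φ).
The central angle between the endpoints is δ = arccos(p₁·p₂) ≈ 1.899 rad (108.8°). The total great-circle distance is δ·R ≈ 1.899 × 6371 ≈ 12100 km, so the target fraction is f = 2000/12100 ≈ 0.165.
Interpolate at f ≈ 0.165 with slerp weights a = sin((1−f)δ)/sin δ ≈ 1.056, b = sin(fδ)/sin δ ≈ 0.326.
p = a·p₁ + b·p₂ ≈ (-0.127, 0.420, -0.899); φ = arcsin(p_z) ≈ -63.97°, λ = atan2(p_y, p_x) ≈ 106.84°.

≈ (64°S, 107°E)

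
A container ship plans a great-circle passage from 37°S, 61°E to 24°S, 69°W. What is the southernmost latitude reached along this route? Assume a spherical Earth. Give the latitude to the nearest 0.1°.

The great circle lies in the plane with unit normal n̂ = (p₁ × p₂)/|p₁ × p₂|.
Here n̂_z ≈ -0.573; the vertex latitude is φ_max = arccos|n̂_z| ≈ 55.0°.
Check via Clairaut: cos φ_max = |cos φ₁| · sin C = cos(37.0°)·sin(134.1°) ≈ 0.573, again giving ≈ 55.0°.

≈ 55.0°S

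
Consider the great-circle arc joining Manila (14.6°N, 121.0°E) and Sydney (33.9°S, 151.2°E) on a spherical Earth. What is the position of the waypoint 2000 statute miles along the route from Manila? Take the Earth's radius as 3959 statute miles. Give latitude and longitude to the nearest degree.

From cos δ = sin φ₁ sin φ₂ + cos φ₁ cos φ₂ cos Δλ, the central angle is δ ≈ 0.984 rad (56.4°). The total great-circle distance is δ·R ≈ 0.984 × 3959 ≈ 3896 mi, so the target fraction is f = 2000/3896 ≈ 0.513.
Interpolate at f ≈ 0.513 with slerp weights a = sin((1−f)δ)/sin δ ≈ 0.553, b = sin(fδ)/sin δ ≈ 0.581.
p = a·p₁ + b·p₂ ≈ (-0.698, 0.691, -0.185); φ = arcsin(p_z) ≈ -10.64°, λ = atan2(p_y, p_x) ≈ 135.29°.

≈ 11°S, 135°E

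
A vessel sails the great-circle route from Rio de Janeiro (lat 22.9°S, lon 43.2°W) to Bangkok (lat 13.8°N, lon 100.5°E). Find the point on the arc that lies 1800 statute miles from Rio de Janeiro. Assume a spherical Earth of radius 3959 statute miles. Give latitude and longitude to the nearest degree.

≈ lat 24°S, lon 15°W

From cos δ = sin φ₁ sin φ₂ + cos φ₁ cos φ₂ cos Δλ, the central angle is δ ≈ 2.521 rad (144.5°). The total great-circle distance is δ·R ≈ 2.521 × 3959 ≈ 9982 mi, so the target fraction is f = 1800/9982 ≈ 0.180.
Interpolate at f ≈ 0.180 with slerp weights a = sin((1−f)δ)/sin δ ≈ 1.513, b = sin(fδ)/sin δ ≈ 0.756.
p = a·p₁ + b·p₂ ≈ (0.883, -0.233, -0.409); φ = arcsin(p_z) ≈ -24.12°, λ = atan2(p_y, p_x) ≈ -14.77°.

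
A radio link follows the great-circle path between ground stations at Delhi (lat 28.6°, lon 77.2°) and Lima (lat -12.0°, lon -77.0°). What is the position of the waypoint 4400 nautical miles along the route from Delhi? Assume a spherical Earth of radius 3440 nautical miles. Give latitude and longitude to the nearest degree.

≈ lat 33°, lon -11°

The haversine formula gives a central angle δ ≈ 2.632 rad (150.8°) between the endpoints. The total great-circle distance is δ·R ≈ 2.632 × 3440 ≈ 9052 nmi, so the target fraction is f = 4400/9052 ≈ 0.486.
Interpolate at f ≈ 0.486 with slerp weights a = sin((1−f)δ)/sin δ ≈ 2.000, b = sin(fδ)/sin δ ≈ 1.962.
p = a·p₁ + b·p₂ ≈ (0.821, -0.158, 0.549); φ = arcsin(p_z) ≈ 33.32°, λ = atan2(p_y, p_x) ≈ -10.88°.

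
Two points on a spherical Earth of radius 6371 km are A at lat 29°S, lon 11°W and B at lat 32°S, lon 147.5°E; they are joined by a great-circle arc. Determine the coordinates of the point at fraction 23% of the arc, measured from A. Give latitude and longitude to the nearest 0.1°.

≈ lat 53.2°S, lon 4.0°E

Write both endpoints as unit vectors p₁, p₂ with components (cos φ cos λ, cos φ sin λ, sin φ).
The central angle between the endpoints is δ = arccos(p₁·p₂) ≈ 2.019 rad (115.7°).
Interpolate at f = 0.23 with slerp weights a = sin((1−f)δ)/sin δ ≈ 1.109, b = sin(fδ)/sin δ ≈ 0.497.
p = a·p₁ + b·p₂ ≈ (0.597, 0.041, -0.801); φ = arcsin(p_z) ≈ -53.24°, λ = atan2(p_y, p_x) ≈ 3.95°.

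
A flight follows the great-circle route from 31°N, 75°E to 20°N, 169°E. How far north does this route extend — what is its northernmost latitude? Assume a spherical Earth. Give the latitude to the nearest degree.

The great circle lies in the plane with unit normal n̂ = (p₁ × p₂)/|p₁ × p₂|.
Here n̂_z ≈ +0.809; the vertex latitude is φ_max = arccos|n̂_z| ≈ 36.0°.
Check via Clairaut: cos φ_max = |cos φ₁| · sin C = cos(31.0°)·sin(70.8°) ≈ 0.809, again giving ≈ 36.0°.

≈ 36°N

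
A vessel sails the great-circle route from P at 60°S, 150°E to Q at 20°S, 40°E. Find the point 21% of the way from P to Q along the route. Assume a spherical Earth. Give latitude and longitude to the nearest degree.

≈ 63°S, 114°E

From cos δ = sin φ₁ sin φ₂ + cos φ₁ cos φ₂ cos Δλ, the central angle is δ ≈ 1.435 rad (82.2°).
Interpolate at f = 0.21 with slerp weights a = sin((1−f)δ)/sin δ ≈ 0.914, b = sin(fδ)/sin δ ≈ 0.300.
p = a·p₁ + b·p₂ ≈ (-0.180, 0.410, -0.894); φ = arcsin(p_z) ≈ -63.42°, λ = atan2(p_y, p_x) ≈ 113.76°.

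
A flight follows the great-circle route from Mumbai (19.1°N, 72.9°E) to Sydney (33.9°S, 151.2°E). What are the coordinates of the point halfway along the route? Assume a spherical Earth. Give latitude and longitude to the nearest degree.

≈ (9°S, 109°E)

The haversine formula gives a central angle δ ≈ 1.594 rad (91.3°) between the endpoints.
Interpolate at f = 1/2 with slerp weights a = sin((1−f)δ)/sin δ ≈ 0.716, b = sin(fδ)/sin δ ≈ 0.716.
p = a·p₁ + b·p₂ ≈ (-0.322, 0.932, -0.165); φ = arcsin(p_z) ≈ -9.49°, λ = atan2(p_y, p_x) ≈ 109.03°.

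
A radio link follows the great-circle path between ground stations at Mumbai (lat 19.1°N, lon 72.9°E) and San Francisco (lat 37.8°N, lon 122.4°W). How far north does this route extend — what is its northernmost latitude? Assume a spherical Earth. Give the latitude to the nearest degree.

The great circle lies in the plane with unit normal n̂ = (p₁ × p₂)/|p₁ × p₂|.
Here n̂_z ≈ +0.231; the vertex latitude is φ_max = arccos|n̂_z| ≈ 76.7°.

≈ 77°N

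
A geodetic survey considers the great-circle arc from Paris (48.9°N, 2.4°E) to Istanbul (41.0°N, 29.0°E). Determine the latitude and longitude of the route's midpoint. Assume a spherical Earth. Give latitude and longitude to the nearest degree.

≈ (46°N, 17°E)

Convert each endpoint to a unit vector on the sphere (x = cos φ cos λ, y = cos φ sin λ, z = sin φ).
The central angle between the endpoints is δ = arccos(p₁·p₂) ≈ 0.354 rad (20.3°).
Interpolate at f = 1/2 with slerp weights a = sin((1−f)δ)/sin δ ≈ 0.508, b = sin(fδ)/sin δ ≈ 0.508.
p = a·p₁ + b·p₂ ≈ (0.669, 0.200, 0.716); φ = arcsin(p_z) ≈ 45.72°, λ = atan2(p_y, p_x) ≈ 16.63°.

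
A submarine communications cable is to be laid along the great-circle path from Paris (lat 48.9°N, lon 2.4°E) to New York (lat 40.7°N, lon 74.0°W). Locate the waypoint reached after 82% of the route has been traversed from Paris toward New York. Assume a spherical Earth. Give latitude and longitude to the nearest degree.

Convert each endpoint to a unit vector on the sphere (x = cos φ cos λ, y = cos φ sin λ, z = sin φ).
The central angle between the endpoints is δ = arccos(p₁·p₂) ≈ 0.917 rad (52.5°).
Interpolate at f = 0.82 with slerp weights a = sin((1−f)δ)/sin δ ≈ 0.207, b = sin(fδ)/sin δ ≈ 0.860.
p = a·p₁ + b·p₂ ≈ (0.316, -0.621, 0.717); φ = arcsin(p_z) ≈ 45.81°, λ = atan2(p_y, p_x) ≈ -63.06°.

≈ lat 46°N, lon 63°W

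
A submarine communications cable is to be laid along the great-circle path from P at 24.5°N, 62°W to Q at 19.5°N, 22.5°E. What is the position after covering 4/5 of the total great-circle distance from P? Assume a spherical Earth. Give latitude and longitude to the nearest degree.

≈ 25°N, 7°E

Convert each endpoint to a unit vector on the sphere (x = cos φ cos λ, y = cos φ sin λ, z = sin φ).
The central angle between the endpoints is δ = arccos(p₁·p₂) ≈ 1.348 rad (77.3°).
Interpolate at f = 4/5 with slerp weights a = sin((1−f)δ)/sin δ ≈ 0.273, b = sin(fδ)/sin δ ≈ 0.904.
p = a·p₁ + b·p₂ ≈ (0.904, 0.107, 0.415); φ = arcsin(p_z) ≈ 24.51°, λ = atan2(p_y, p_x) ≈ 6.72°.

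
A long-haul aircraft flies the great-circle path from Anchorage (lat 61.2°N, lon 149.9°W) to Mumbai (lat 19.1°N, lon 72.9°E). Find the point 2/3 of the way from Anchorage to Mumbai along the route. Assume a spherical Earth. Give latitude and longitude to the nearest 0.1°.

≈ lat 47.7°N, lon 87.4°E

The haversine formula gives a central angle δ ≈ 1.618 rad (92.7°) between the endpoints.
Interpolate at f = 2/3 with slerp weights a = sin((1−f)δ)/sin δ ≈ 0.514, b = sin(fδ)/sin δ ≈ 0.882.
p = a·p₁ + b·p₂ ≈ (0.031, 0.673, 0.739); φ = arcsin(p_z) ≈ 47.67°, λ = atan2(p_y, p_x) ≈ 87.37°.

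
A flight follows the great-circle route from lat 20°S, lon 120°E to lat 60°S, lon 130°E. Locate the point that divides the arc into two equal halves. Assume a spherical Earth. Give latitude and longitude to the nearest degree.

From cos δ = sin φ₁ sin φ₂ + cos φ₁ cos φ₂ cos Δλ, the central angle is δ ≈ 0.709 rad (40.6°).
Interpolate at f = 1/2 with slerp weights a = sin((1−f)δ)/sin δ ≈ 0.533, b = sin(fδ)/sin δ ≈ 0.533.
p = a·p₁ + b·p₂ ≈ (-0.422, 0.638, -0.644); φ = arcsin(p_z) ≈ -40.10°, λ = atan2(p_y, p_x) ≈ 123.47°.

≈ lat 40°S, lon 123°E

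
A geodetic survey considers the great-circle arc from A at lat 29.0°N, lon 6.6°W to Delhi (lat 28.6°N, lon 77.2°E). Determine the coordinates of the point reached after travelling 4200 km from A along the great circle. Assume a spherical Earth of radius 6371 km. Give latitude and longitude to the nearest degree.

The haversine formula gives a central angle δ ≈ 1.250 rad (71.6°) between the endpoints. The total great-circle distance is δ·R ≈ 1.250 × 6371 ≈ 7966 km, so the target fraction is f = 4200/7966 ≈ 0.527.
Interpolate at f ≈ 0.527 with slerp weights a = sin((1−f)δ)/sin δ ≈ 0.587, b = sin(fδ)/sin δ ≈ 0.645.
p = a·p₁ + b·p₂ ≈ (0.636, 0.494, 0.594); φ = arcsin(p_z) ≈ 36.41°, λ = atan2(p_y, p_x) ≈ 37.82°.

≈ lat 36°N, lon 38°E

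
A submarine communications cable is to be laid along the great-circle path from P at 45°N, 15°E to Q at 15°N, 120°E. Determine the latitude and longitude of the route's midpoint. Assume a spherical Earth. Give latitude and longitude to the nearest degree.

≈ 43°N, 79°E

Write both endpoints as unit vectors p₁, p₂ with components (cos φ cos λ, cos φ sin λ, sin φ).
The central angle between the endpoints is δ = arccos(p₁·p₂) ≈ 1.565 rad (89.6°).
Interpolate at f = 1/2 with slerp weights a = sin((1−f)δ)/sin δ ≈ 0.705, b = sin(fδ)/sin δ ≈ 0.705.
p = a·p₁ + b·p₂ ≈ (0.141, 0.719, 0.681); φ = arcsin(p_z) ≈ 42.91°, λ = atan2(p_y, p_x) ≈ 78.90°.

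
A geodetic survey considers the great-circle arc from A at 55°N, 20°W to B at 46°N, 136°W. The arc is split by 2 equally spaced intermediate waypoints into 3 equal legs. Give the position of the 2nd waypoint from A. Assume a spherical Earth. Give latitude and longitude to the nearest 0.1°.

≈ 61.7°N, 109.6°W

Write both endpoints as unit vectors p₁, p₂ with components (cos φ cos λ, cos φ sin λ, sin φ).
The central angle between the endpoints is δ = arccos(p₁·p₂) ≈ 1.143 rad (65.5°).
Interpolate at f = 2/3 with slerp weights a = sin((1−f)δ)/sin δ ≈ 0.409, b = sin(fδ)/sin δ ≈ 0.759.
p = a·p₁ + b·p₂ ≈ (-0.159, -0.446, 0.881); φ = arcsin(p_z) ≈ 61.72°, λ = atan2(p_y, p_x) ≈ -109.59°.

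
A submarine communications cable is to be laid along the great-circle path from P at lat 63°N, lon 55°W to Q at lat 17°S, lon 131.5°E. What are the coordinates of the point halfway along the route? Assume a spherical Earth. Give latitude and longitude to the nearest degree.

From cos δ = sin φ₁ sin φ₂ + cos φ₁ cos φ₂ cos Δλ, the central angle is δ ≈ 2.335 rad (133.8°).
Interpolate at f = 1/2 with slerp weights a = sin((1−f)δ)/sin δ ≈ 1.274, b = sin(fδ)/sin δ ≈ 1.274.
p = a·p₁ + b·p₂ ≈ (-0.475, 0.439, 0.763); φ = arcsin(p_z) ≈ 49.69°, λ = atan2(p_y, p_x) ≈ 137.31°.

≈ lat 50°N, lon 137°E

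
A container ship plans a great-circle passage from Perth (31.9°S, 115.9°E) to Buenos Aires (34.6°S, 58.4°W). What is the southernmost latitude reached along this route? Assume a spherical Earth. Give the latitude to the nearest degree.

≈ 86°S

The great circle lies in the plane with unit normal n̂ = (p₁ × p₂)/|p₁ × p₂|.
Here n̂_z ≈ -0.076; the vertex latitude is φ_max = arccos|n̂_z| ≈ 85.7°.
Check via Clairaut: cos φ_max = |cos φ₁| · sin C = cos(31.9°)·sin(174.9°) ≈ 0.076, again giving ≈ 85.7°.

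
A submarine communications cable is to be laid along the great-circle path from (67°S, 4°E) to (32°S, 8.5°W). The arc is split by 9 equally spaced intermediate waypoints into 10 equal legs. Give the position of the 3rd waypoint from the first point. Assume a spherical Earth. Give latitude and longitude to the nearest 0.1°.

Convert each endpoint to a unit vector on the sphere (x = cos φ cos λ, y = cos φ sin λ, z = sin φ).
The central angle between the endpoints is δ = arccos(p₁·p₂) ≈ 0.624 rad (35.8°).
Interpolate at f = 3/10 with slerp weights a = sin((1−f)δ)/sin δ ≈ 0.724, b = sin(fδ)/sin δ ≈ 0.319.
p = a·p₁ + b·p₂ ≈ (0.549, -0.020, -0.835); φ = arcsin(p_z) ≈ -56.65°, λ = atan2(p_y, p_x) ≈ -2.11°.

≈ (56.6°S, 2.1°W)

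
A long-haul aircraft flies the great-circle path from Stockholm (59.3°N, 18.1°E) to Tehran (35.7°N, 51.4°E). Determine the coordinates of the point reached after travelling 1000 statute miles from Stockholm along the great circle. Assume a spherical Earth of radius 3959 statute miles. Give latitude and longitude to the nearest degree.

≈ (50°N, 37°E)

From cos δ = sin φ₁ sin φ₂ + cos φ₁ cos φ₂ cos Δλ, the central angle is δ ≈ 0.558 rad (32.0°). The total great-circle distance is δ·R ≈ 0.558 × 3959 ≈ 2209 mi, so the target fraction is f = 1000/2209 ≈ 0.453.
Interpolate at f ≈ 0.453 with slerp weights a = sin((1−f)δ)/sin δ ≈ 0.568, b = sin(fδ)/sin δ ≈ 0.472.
p = a·p₁ + b·p₂ ≈ (0.515, 0.390, 0.764); φ = arcsin(p_z) ≈ 49.79°, λ = atan2(p_y, p_x) ≈ 37.12°.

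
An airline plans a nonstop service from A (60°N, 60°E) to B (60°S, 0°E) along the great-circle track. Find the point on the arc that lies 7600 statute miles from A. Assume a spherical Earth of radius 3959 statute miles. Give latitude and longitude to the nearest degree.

Convert each endpoint to a unit vector on the sphere (x = cos φ cos λ, y = cos φ sin λ, z = sin φ).
The central angle between the endpoints is δ = arccos(p₁·p₂) ≈ 2.246 rad (128.7°). The total great-circle distance is δ·R ≈ 2.246 × 3959 ≈ 8892 mi, so the target fraction is f = 7600/8892 ≈ 0.855.
Interpolate at f ≈ 0.855 with slerp weights a = sin((1−f)δ)/sin δ ≈ 0.411, b = sin(fδ)/sin δ ≈ 1.204.
p = a·p₁ + b·p₂ ≈ (0.705, 0.178, -0.687); φ = arcsin(p_z) ≈ -43.39°, λ = atan2(p_y, p_x) ≈ 14.16°.

≈ (43°S, 14°E)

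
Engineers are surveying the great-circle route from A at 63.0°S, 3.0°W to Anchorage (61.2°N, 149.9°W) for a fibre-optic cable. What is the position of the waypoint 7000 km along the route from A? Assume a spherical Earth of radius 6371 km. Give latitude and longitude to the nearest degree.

Write both endpoints as unit vectors p₁, p₂ with components (cos φ cos λ, cos φ sin λ, sin φ).
The central angle between the endpoints is δ = arccos(p₁·p₂) ≈ 2.873 rad (164.6°). The total great-circle distance is δ·R ≈ 2.873 × 6371 ≈ 18301 km, so the target fraction is f = 7000/18301 ≈ 0.382.
Interpolate at f ≈ 0.382 with slerp weights a = sin((1−f)δ)/sin δ ≈ 3.684, b = sin(fδ)/sin δ ≈ 3.350.
p = a·p₁ + b·p₂ ≈ (0.274, -0.897, -0.347); φ = arcsin(p_z) ≈ -20.30°, λ = atan2(p_y, p_x) ≈ -73.01°.

≈ 20°S, 73°W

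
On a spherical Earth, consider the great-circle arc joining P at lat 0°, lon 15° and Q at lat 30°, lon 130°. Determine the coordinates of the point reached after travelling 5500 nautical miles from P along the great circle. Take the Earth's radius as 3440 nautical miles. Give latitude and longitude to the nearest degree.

≈ lat 32°, lon 107°

The haversine formula gives a central angle δ ≈ 1.946 rad (111.5°) between the endpoints. The total great-circle distance is δ·R ≈ 1.946 × 3440 ≈ 6693 nmi, so the target fraction is f = 5500/6693 ≈ 0.822.
Interpolate at f ≈ 0.822 with slerp weights a = sin((1−f)δ)/sin δ ≈ 0.365, b = sin(fδ)/sin δ ≈ 1.074.
p = a·p₁ + b·p₂ ≈ (-0.245, 0.807, 0.537); φ = arcsin(p_z) ≈ 32.48°, λ = atan2(p_y, p_x) ≈ 106.90°.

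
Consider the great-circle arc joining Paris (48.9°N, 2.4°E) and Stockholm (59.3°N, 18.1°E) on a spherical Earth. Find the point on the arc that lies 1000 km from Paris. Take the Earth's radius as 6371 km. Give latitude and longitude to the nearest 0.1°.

The haversine formula gives a central angle δ ≈ 0.241 rad (13.8°) between the endpoints. The total great-circle distance is δ·R ≈ 0.241 × 6371 ≈ 1537 km, so the target fraction is f = 1000/1537 ≈ 0.651.
Interpolate at f ≈ 0.651 with slerp weights a = sin((1−f)δ)/sin δ ≈ 0.352, b = sin(fδ)/sin δ ≈ 0.654.
p = a·p₁ + b·p₂ ≈ (0.549, 0.113, 0.828); φ = arcsin(p_z) ≈ 55.91°, λ = atan2(p_y, p_x) ≈ 11.68°.

≈ 55.9°N, 11.7°E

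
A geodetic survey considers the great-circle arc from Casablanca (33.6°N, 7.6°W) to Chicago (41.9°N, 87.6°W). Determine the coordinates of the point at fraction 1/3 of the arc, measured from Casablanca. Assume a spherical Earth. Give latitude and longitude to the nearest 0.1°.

Write both endpoints as unit vectors p₁, p₂ with components (cos φ cos λ, cos φ sin λ, sin φ).
The central angle between the endpoints is δ = arccos(p₁·p₂) ≈ 1.073 rad (61.5°).
Interpolate at f = 1/3 with slerp weights a = sin((1−f)δ)/sin δ ≈ 0.747, b = sin(fδ)/sin δ ≈ 0.398.
p = a·p₁ + b·p₂ ≈ (0.629, -0.379, 0.679); φ = arcsin(p_z) ≈ 42.78°, λ = atan2(p_y, p_x) ≈ -31.05°.

≈ 42.8°N, 31.1°W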